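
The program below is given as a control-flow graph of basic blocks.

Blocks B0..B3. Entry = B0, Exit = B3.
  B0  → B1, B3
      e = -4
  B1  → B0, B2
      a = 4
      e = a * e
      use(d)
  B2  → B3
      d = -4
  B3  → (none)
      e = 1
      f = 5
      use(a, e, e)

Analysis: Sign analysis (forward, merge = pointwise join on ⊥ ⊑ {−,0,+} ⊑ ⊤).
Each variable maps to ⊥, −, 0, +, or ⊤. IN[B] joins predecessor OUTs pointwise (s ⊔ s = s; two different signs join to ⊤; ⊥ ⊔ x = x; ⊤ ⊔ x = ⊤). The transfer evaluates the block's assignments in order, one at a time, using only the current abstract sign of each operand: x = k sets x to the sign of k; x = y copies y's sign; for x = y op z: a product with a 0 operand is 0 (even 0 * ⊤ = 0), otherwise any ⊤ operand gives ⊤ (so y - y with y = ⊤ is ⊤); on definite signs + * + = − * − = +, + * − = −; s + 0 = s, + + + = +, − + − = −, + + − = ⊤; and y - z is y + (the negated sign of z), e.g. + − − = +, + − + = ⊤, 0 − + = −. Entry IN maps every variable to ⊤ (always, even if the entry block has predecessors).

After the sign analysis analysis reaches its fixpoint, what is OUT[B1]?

Per-block solution:
  B0:   IN=(all ⊤)   OUT={e:-; rest ⊤}
  B1:   IN={e:-; rest ⊤}   OUT={a:+, e:-; rest ⊤}
  B2:   IN={a:+, e:-; rest ⊤}   OUT={a:+, d:-, e:-; rest ⊤}
  B3:   IN={e:-; rest ⊤}   OUT={e:+, f:+; rest ⊤}

Merge at B1: IN[B1] = OUT[B0] = {a: ⊤, b: ⊤, c: ⊤, d: ⊤, e: -, f: ⊤}
Applying B1's transfer function to that IN value gives OUT[B1] (row B1 above).

Answer: {a: +, b: ⊤, c: ⊤, d: ⊤, e: -, f: ⊤}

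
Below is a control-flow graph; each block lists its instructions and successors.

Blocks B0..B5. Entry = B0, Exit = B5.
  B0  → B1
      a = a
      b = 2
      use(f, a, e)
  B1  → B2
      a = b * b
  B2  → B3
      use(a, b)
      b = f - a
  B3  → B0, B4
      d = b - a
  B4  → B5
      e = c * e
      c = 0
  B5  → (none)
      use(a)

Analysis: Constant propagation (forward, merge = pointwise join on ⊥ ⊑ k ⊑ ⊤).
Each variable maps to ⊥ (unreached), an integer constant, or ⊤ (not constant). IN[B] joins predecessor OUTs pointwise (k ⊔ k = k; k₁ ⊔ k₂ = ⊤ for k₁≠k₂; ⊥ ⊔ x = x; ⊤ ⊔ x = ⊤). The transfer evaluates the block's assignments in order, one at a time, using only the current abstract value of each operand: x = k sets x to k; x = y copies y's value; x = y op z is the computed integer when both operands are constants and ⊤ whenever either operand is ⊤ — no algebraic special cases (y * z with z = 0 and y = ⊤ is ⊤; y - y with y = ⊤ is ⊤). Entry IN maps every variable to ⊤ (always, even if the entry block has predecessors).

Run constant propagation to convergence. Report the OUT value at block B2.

Fixpoint table:
  B0: | IN=(all ⊤) | OUT={b:2; rest ⊤}
  B1: | IN={b:2; rest ⊤} | OUT={a:4, b:2; rest ⊤}
  B2: | IN={a:4, b:2; rest ⊤} | OUT={a:4; rest ⊤}
  B3: | IN={a:4; rest ⊤} | OUT={a:4; rest ⊤}
  B4: | IN={a:4; rest ⊤} | OUT={a:4, c:0; rest ⊤}
  B5: | IN={a:4, c:0; rest ⊤} | OUT={a:4, c:0; rest ⊤}

Merge at B2: IN[B2] = OUT[B1] = {a: 4, b: 2, c: ⊤, d: ⊤, e: ⊤, f: ⊤}
Applying B2's transfer function to that IN value gives OUT[B2] (row B2 above).

Answer: {a: 4, b: ⊤, c: ⊤, d: ⊤, e: ⊤, f: ⊤}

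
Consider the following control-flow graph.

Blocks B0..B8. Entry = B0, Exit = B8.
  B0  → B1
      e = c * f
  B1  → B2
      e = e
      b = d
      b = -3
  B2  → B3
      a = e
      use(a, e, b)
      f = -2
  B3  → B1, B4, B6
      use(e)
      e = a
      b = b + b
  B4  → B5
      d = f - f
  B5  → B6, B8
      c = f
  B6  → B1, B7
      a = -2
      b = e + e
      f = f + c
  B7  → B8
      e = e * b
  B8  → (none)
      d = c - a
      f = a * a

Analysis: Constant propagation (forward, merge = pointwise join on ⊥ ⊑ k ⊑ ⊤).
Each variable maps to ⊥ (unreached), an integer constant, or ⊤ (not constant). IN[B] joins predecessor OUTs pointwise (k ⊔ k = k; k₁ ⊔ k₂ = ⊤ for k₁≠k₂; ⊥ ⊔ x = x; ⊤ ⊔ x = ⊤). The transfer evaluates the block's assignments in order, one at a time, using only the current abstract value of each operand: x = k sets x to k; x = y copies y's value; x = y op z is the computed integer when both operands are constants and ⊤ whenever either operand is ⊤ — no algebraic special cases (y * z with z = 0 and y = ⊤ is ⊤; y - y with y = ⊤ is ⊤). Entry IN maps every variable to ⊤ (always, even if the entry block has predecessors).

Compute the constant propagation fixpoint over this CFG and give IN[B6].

Answer: {a: ⊤, b: -6, c: ⊤, d: ⊤, e: ⊤, f: -2}

Trace:
Fixpoint table:
  B0:   IN=(all ⊤)   OUT=(all ⊤)
  B1:   IN=(all ⊤)   OUT={b:-3; rest ⊤}
  B2:   IN={b:-3; rest ⊤}   OUT={b:-3, f:-2; rest ⊤}
  B3:   IN={b:-3, f:-2; rest ⊤}   OUT={b:-6, f:-2; rest ⊤}
  B4:   IN={b:-6, f:-2; rest ⊤}   OUT={b:-6, d:0, f:-2; rest ⊤}
  B5:   IN={b:-6, d:0, f:-2; rest ⊤}   OUT={b:-6, c:-2, d:0, f:-2; rest ⊤}
  B6:   IN={b:-6, f:-2; rest ⊤}   OUT={a:-2; rest ⊤}
  B7:   IN={a:-2; rest ⊤}   OUT={a:-2; rest ⊤}
  B8:   IN=(all ⊤)   OUT=(all ⊤)

Merge at B6: IN[B6] = OUT[B3] ⊔ OUT[B5] = {a: ⊤, b: -6, c: ⊤, d: ⊤, e: ⊤, f: -2}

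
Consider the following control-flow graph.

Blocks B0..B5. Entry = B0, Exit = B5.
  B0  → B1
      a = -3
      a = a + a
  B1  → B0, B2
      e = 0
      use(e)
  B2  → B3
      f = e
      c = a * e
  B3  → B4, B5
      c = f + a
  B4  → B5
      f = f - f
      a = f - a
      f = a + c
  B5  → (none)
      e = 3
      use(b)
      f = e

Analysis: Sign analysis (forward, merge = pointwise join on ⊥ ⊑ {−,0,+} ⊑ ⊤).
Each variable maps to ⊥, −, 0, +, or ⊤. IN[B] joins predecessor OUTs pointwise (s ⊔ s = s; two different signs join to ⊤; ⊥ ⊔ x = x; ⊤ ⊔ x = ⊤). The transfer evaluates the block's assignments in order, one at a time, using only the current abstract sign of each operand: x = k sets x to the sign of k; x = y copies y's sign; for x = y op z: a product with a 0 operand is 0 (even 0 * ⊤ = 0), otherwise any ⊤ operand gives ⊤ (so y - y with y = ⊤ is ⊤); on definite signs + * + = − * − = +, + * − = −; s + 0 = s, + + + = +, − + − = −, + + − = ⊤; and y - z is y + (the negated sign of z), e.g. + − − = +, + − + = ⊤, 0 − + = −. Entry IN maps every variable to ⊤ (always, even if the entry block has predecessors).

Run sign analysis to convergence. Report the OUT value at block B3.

Answer: {a: -, b: ⊤, c: -, d: ⊤, e: 0, f: 0}

Trace:
Converged values:
  B0: | IN=(all ⊤) | OUT={a:-; rest ⊤}
  B1: | IN={a:-; rest ⊤} | OUT={a:-, e:0; rest ⊤}
  B2: | IN={a:-, e:0; rest ⊤} | OUT={a:-, c:0, e:0, f:0; rest ⊤}
  B3: | IN={a:-, c:0, e:0, f:0; rest ⊤} | OUT={a:-, c:-, e:0, f:0; rest ⊤}
  B4: | IN={a:-, c:-, e:0, f:0; rest ⊤} | OUT={a:+, c:-, e:0; rest ⊤}
  B5: | IN={c:-, e:0; rest ⊤} | OUT={c:-, e:+, f:+; rest ⊤}

Merge at B3: IN[B3] = OUT[B2] = {a: -, b: ⊤, c: 0, d: ⊤, e: 0, f: 0}
Applying B3's transfer function to that IN value gives OUT[B3] (row B3 above).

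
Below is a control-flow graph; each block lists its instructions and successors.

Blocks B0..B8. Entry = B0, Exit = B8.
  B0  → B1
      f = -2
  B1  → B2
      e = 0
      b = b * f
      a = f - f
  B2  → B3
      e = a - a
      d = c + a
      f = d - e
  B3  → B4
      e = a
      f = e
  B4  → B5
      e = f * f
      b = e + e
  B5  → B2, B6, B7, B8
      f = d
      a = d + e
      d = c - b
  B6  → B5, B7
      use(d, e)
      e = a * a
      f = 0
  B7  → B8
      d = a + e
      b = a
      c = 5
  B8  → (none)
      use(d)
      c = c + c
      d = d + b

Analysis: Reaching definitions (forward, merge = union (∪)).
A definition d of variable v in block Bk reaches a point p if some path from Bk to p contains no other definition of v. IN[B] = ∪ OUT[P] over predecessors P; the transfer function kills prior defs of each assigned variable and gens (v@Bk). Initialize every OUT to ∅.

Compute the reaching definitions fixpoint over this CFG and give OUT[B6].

Fixpoint table:
  B0:  IN={}  OUT={f@B0}
  B1:  IN={f@B0}  OUT={a@B1, b@B1, e@B1, f@B0}
  B2:  IN={a@B1, a@B5, b@B1, b@B4, d@B5, e@B1, e@B4, e@B6, f@B0, f@B5}  OUT={a@B1, a@B5, b@B1, b@B4, d@B2, e@B2, f@B2}
  B3:  IN={a@B1, a@B5, b@B1, b@B4, d@B2, e@B2, f@B2}  OUT={a@B1, a@B5, b@B1, b@B4, d@B2, e@B3, f@B3}
  B4:  IN={a@B1, a@B5, b@B1, b@B4, d@B2, e@B3, f@B3}  OUT={a@B1, a@B5, b@B4, d@B2, e@B4, f@B3}
  B5:  IN={a@B1, a@B5, b@B4, d@B2, d@B5, e@B4, e@B6, f@B3, f@B6}  OUT={a@B5, b@B4, d@B5, e@B4, e@B6, f@B5}
  B6:  IN={a@B5, b@B4, d@B5, e@B4, e@B6, f@B5}  OUT={a@B5, b@B4, d@B5, e@B6, f@B6}
  B7:  IN={a@B5, b@B4, d@B5, e@B4, e@B6, f@B5, f@B6}  OUT={a@B5, b@B7, c@B7, d@B7, e@B4, e@B6, f@B5, f@B6}
  B8:  IN={a@B5, b@B4, b@B7, c@B7, d@B5, d@B7, e@B4, e@B6, f@B5, f@B6}  OUT={a@B5, b@B4, b@B7, c@B8, d@B8, e@B4, e@B6, f@B5, f@B6}

Merge at B6: IN[B6] = OUT[B5] = {a@B5, b@B4, d@B5, e@B4, e@B6, f@B5}
Applying B6's transfer function to that IN value gives OUT[B6] (row B6 above).

Answer: {a@B5, b@B4, d@B5, e@B6, f@B6}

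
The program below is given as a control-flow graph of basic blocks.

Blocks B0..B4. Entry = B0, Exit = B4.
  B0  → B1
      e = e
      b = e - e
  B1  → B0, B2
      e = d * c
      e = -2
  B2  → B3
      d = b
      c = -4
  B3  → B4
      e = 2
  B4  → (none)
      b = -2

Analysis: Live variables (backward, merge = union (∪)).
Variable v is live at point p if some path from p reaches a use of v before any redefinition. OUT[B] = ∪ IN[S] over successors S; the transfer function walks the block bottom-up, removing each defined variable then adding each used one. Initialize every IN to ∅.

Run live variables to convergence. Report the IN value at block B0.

Converged values:
  B0:   IN={c, d, e}   OUT={b, c, d}
  B1:   IN={b, c, d}   OUT={b, c, d, e}
  B2:   IN={b}   OUT={}
  B3:   IN={}   OUT={}
  B4:   IN={}   OUT={}

Merge at B0: OUT[B0] = IN[B1] = {b, c, d}
Applying B0's transfer function to that OUT value gives IN[B0] (row B0 above).

Answer: {c, d, e}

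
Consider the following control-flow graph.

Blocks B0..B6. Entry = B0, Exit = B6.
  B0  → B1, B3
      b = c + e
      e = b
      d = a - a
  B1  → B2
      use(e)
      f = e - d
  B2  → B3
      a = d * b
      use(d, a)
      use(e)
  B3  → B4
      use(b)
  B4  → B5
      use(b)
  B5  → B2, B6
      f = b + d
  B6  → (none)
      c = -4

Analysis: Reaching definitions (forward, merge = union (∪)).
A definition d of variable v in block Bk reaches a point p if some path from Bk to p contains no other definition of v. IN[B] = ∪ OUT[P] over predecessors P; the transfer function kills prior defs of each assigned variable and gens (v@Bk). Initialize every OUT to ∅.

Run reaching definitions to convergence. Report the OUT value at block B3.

Fixpoint table:
  B0:   IN={}   OUT={b@B0, d@B0, e@B0}
  B1:   IN={b@B0, d@B0, e@B0}   OUT={b@B0, d@B0, e@B0, f@B1}
  B2:   IN={a@B2, b@B0, d@B0, e@B0, f@B1, f@B5}   OUT={a@B2, b@B0, d@B0, e@B0, f@B1, f@B5}
  B3:   IN={a@B2, b@B0, d@B0, e@B0, f@B1, f@B5}   OUT={a@B2, b@B0, d@B0, e@B0, f@B1, f@B5}
  B4:   IN={a@B2, b@B0, d@B0, e@B0, f@B1, f@B5}   OUT={a@B2, b@B0, d@B0, e@B0, f@B1, f@B5}
  B5:   IN={a@B2, b@B0, d@B0, e@B0, f@B1, f@B5}   OUT={a@B2, b@B0, d@B0, e@B0, f@B5}
  B6:   IN={a@B2, b@B0, d@B0, e@B0, f@B5}   OUT={a@B2, b@B0, c@B6, d@B0, e@B0, f@B5}

Merge at B3: IN[B3] = OUT[B0] ⊔ OUT[B2] = {a@B2, b@B0, d@B0, e@B0, f@B1, f@B5}
Applying B3's transfer function to that IN value gives OUT[B3] (row B3 above).

Answer: {a@B2, b@B0, d@B0, e@B0, f@B1, f@B5}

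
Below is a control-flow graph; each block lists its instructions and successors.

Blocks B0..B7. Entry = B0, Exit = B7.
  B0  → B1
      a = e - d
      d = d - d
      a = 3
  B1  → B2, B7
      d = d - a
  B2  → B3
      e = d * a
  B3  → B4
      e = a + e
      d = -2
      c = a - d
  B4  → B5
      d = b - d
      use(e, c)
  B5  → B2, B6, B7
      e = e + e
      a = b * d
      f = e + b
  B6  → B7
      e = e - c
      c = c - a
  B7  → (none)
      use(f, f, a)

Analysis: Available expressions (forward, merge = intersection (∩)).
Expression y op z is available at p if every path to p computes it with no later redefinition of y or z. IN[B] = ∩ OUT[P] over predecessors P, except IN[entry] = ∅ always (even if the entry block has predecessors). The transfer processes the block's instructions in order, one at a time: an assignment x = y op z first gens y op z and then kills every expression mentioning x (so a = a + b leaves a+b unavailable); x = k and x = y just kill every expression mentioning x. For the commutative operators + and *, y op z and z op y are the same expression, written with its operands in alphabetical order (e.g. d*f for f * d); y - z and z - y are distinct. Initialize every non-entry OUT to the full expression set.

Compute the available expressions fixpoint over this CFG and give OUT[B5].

Fixpoint table:
  B0:  IN={}  OUT={}
  B1:  IN={}  OUT={}
  B2:  IN={}  OUT={a*d}
  B3:  IN={a*d}  OUT={a-d}
  B4:  IN={a-d}  OUT={}
  B5:  IN={}  OUT={b*d, b+e}
  B6:  IN={b*d, b+e}  OUT={b*d}
  B7:  IN={}  OUT={}

Merge at B5: IN[B5] = OUT[B4] = {}
Applying B5's transfer function to that IN value gives OUT[B5] (row B5 above).

Answer: {b*d, b+e}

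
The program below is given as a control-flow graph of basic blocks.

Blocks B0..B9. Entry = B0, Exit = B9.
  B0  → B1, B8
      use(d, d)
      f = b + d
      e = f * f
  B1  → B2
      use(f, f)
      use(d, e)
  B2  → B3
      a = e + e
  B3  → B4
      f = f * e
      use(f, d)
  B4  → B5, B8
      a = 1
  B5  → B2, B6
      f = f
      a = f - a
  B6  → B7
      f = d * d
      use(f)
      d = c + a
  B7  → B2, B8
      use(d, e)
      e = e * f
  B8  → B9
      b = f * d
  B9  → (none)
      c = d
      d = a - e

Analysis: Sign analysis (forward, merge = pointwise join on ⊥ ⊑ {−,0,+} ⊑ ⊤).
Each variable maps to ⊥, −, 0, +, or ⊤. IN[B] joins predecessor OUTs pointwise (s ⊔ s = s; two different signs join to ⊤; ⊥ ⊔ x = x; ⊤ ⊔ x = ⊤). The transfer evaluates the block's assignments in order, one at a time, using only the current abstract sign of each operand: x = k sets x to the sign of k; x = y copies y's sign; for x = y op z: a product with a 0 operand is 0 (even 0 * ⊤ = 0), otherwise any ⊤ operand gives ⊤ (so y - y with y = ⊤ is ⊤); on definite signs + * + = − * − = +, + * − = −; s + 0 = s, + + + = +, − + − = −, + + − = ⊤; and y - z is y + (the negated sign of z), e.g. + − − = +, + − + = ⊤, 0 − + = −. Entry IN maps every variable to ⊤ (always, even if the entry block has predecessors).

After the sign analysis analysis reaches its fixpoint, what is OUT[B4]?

Answer: {a: +, b: ⊤, c: ⊤, d: ⊤, e: ⊤, f: ⊤}

Working:
Per-block solution:
  B0:   IN=(all ⊤)   OUT=(all ⊤)
  B1:   IN=(all ⊤)   OUT=(all ⊤)
  B2:   IN=(all ⊤)   OUT=(all ⊤)
  B3:   IN=(all ⊤)   OUT=(all ⊤)
  B4:   IN=(all ⊤)   OUT={a:+; rest ⊤}
  B5:   IN={a:+; rest ⊤}   OUT=(all ⊤)
  B6:   IN=(all ⊤)   OUT=(all ⊤)
  B7:   IN=(all ⊤)   OUT=(all ⊤)
  B8:   IN=(all ⊤)   OUT=(all ⊤)
  B9:   IN=(all ⊤)   OUT=(all ⊤)

Merge at B4: IN[B4] = OUT[B3] = {a: ⊤, b: ⊤, c: ⊤, d: ⊤, e: ⊤, f: ⊤}
Applying B4's transfer function to that IN value gives OUT[B4] (row B4 above).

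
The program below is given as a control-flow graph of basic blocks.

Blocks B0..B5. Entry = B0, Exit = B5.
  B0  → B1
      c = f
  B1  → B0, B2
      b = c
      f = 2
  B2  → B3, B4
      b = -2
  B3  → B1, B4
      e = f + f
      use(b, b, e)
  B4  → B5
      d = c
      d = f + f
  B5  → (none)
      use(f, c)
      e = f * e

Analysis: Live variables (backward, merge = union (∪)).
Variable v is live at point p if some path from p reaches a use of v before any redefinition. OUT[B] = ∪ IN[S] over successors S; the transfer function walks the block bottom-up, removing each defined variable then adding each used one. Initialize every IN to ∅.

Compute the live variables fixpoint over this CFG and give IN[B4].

Answer: {c, e, f}

Trace:
Per-block solution:
  B0: | IN={e, f} | OUT={c, e}
  B1: | IN={c, e} | OUT={c, e, f}
  B2: | IN={c, e, f} | OUT={b, c, e, f}
  B3: | IN={b, c, f} | OUT={c, e, f}
  B4: | IN={c, e, f} | OUT={c, e, f}
  B5: | IN={c, e, f} | OUT={}

Merge at B4: OUT[B4] = IN[B5] = {c, e, f}
Applying B4's transfer function to that OUT value gives IN[B4] (row B4 above).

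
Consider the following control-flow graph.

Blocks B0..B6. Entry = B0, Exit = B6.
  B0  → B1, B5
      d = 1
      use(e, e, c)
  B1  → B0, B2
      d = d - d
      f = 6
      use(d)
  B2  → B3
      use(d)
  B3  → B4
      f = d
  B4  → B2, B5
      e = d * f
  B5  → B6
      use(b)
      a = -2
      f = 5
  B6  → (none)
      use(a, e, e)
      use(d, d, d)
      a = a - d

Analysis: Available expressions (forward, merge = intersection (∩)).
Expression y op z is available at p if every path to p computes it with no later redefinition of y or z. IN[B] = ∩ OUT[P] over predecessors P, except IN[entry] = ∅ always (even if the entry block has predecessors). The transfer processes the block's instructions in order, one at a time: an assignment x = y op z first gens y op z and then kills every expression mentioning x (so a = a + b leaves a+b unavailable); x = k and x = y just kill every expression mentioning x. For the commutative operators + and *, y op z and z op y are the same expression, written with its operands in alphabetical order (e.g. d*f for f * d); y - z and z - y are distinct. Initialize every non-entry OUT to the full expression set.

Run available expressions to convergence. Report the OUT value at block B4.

Answer: {d*f}

Derivation:
Converged values:
  B0:   IN={}   OUT={}
  B1:   IN={}   OUT={}
  B2:   IN={}   OUT={}
  B3:   IN={}   OUT={}
  B4:   IN={}   OUT={d*f}
  B5:   IN={}   OUT={}
  B6:   IN={}   OUT={}

Merge at B4: IN[B4] = OUT[B3] = {}
Applying B4's transfer function to that IN value gives OUT[B4] (row B4 above).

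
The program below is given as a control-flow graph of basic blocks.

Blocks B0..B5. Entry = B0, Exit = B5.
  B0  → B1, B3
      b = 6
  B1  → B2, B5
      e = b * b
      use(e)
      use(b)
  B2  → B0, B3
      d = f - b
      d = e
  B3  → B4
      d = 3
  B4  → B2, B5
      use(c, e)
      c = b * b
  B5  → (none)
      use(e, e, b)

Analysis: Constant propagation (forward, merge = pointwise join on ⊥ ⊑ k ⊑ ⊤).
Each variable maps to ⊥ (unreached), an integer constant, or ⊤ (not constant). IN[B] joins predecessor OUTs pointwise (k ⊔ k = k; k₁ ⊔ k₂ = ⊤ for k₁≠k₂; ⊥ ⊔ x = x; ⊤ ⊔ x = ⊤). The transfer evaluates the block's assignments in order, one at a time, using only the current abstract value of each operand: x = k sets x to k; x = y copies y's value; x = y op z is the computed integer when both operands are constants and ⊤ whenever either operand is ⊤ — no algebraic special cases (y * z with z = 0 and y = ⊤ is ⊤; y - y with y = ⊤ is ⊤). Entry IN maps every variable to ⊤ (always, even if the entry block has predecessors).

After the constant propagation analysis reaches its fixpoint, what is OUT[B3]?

Answer: {a: ⊤, b: 6, c: ⊤, d: 3, e: ⊤, f: ⊤}

Derivation:
Converged values:
  B0:  IN=(all ⊤)  OUT={b:6; rest ⊤}
  B1:  IN={b:6; rest ⊤}  OUT={b:6, e:36; rest ⊤}
  B2:  IN={b:6; rest ⊤}  OUT={b:6; rest ⊤}
  B3:  IN={b:6; rest ⊤}  OUT={b:6, d:3; rest ⊤}
  B4:  IN={b:6, d:3; rest ⊤}  OUT={b:6, c:36, d:3; rest ⊤}
  B5:  IN={b:6; rest ⊤}  OUT={b:6; rest ⊤}

Merge at B3: IN[B3] = OUT[B0] ⊔ OUT[B2] = {a: ⊤, b: 6, c: ⊤, d: ⊤, e: ⊤, f: ⊤}
Applying B3's transfer function to that IN value gives OUT[B3] (row B3 above).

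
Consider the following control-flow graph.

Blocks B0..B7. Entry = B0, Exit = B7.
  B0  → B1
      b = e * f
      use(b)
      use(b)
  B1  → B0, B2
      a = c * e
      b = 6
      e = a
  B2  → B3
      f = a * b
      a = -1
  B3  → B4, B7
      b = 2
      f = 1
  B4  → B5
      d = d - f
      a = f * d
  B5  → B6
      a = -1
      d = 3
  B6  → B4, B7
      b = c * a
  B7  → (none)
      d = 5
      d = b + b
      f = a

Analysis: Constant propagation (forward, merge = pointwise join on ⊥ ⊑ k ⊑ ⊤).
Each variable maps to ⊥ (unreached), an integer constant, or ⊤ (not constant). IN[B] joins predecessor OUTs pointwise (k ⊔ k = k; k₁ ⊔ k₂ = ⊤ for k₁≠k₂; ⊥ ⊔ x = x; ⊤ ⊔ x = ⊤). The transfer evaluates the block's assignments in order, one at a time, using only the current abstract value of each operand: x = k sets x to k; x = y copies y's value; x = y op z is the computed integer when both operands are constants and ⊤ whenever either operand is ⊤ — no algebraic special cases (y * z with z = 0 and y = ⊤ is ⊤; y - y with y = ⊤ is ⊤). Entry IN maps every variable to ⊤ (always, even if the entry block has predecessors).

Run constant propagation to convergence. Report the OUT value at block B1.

Answer: {a: ⊤, b: 6, c: ⊤, d: ⊤, e: ⊤, f: ⊤}

Trace:
Converged values:
  B0:   IN=(all ⊤)   OUT=(all ⊤)
  B1:   IN=(all ⊤)   OUT={b:6; rest ⊤}
  B2:   IN={b:6; rest ⊤}   OUT={a:-1, b:6; rest ⊤}
  B3:   IN={a:-1, b:6; rest ⊤}   OUT={a:-1, b:2, f:1; rest ⊤}
  B4:   IN={a:-1, f:1; rest ⊤}   OUT={f:1; rest ⊤}
  B5:   IN={f:1; rest ⊤}   OUT={a:-1, d:3, f:1; rest ⊤}
  B6:   IN={a:-1, d:3, f:1; rest ⊤}   OUT={a:-1, d:3, f:1; rest ⊤}
  B7:   IN={a:-1, f:1; rest ⊤}   OUT={a:-1, f:-1; rest ⊤}

Merge at B1: IN[B1] = OUT[B0] = {a: ⊤, b: ⊤, c: ⊤, d: ⊤, e: ⊤, f: ⊤}
Applying B1's transfer function to that IN value gives OUT[B1] (row B1 above).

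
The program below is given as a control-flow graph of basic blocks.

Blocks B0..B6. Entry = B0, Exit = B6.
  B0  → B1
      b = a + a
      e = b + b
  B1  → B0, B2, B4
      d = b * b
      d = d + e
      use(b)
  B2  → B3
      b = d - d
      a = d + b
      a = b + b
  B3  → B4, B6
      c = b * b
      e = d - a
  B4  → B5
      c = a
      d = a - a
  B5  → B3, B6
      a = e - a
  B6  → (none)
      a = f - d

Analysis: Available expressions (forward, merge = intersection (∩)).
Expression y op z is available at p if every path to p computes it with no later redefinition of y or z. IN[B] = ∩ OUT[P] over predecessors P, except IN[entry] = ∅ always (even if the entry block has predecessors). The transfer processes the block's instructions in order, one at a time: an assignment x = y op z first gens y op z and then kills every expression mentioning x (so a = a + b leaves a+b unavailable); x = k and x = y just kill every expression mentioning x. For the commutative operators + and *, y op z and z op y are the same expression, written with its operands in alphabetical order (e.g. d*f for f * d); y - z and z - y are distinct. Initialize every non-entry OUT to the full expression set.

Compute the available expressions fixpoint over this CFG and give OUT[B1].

Answer: {a+a, b*b, b+b}

Working:
Converged values:
  B0:  IN={}  OUT={a+a, b+b}
  B1:  IN={a+a, b+b}  OUT={a+a, b*b, b+b}
  B2:  IN={a+a, b*b, b+b}  OUT={b+b, b+d, d-d}
  B3:  IN={b+b}  OUT={b*b, b+b, d-a}
  B4:  IN={b*b, b+b}  OUT={a-a, b*b, b+b}
  B5:  IN={a-a, b*b, b+b}  OUT={b*b, b+b}
  B6:  IN={b*b, b+b}  OUT={b*b, b+b, f-d}

Merge at B1: IN[B1] = OUT[B0] = {a+a, b+b}
Applying B1's transfer function to that IN value gives OUT[B1] (row B1 above).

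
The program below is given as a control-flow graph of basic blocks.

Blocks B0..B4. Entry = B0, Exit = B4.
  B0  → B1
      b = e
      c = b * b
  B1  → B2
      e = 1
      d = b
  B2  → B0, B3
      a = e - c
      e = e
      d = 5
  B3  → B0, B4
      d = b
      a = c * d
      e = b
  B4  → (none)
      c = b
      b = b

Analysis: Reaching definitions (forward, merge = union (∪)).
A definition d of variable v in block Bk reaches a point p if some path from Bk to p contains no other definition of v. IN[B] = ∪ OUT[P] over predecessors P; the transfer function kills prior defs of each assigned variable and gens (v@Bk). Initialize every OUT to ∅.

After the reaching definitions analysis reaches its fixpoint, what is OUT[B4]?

Answer: {a@B3, b@B4, c@B4, d@B3, e@B3}

Trace:
Fixpoint table:
  B0:  IN={a@B2, a@B3, b@B0, c@B0, d@B2, d@B3, e@B2, e@B3}  OUT={a@B2, a@B3, b@B0, c@B0, d@B2, d@B3, e@B2, e@B3}
  B1:  IN={a@B2, a@B3, b@B0, c@B0, d@B2, d@B3, e@B2, e@B3}  OUT={a@B2, a@B3, b@B0, c@B0, d@B1, e@B1}
  B2:  IN={a@B2, a@B3, b@B0, c@B0, d@B1, e@B1}  OUT={a@B2, b@B0, c@B0, d@B2, e@B2}
  B3:  IN={a@B2, b@B0, c@B0, d@B2, e@B2}  OUT={a@B3, b@B0, c@B0, d@B3, e@B3}
  B4:  IN={a@B3, b@B0, c@B0, d@B3, e@B3}  OUT={a@B3, b@B4, c@B4, d@B3, e@B3}

Merge at B4: IN[B4] = OUT[B3] = {a@B3, b@B0, c@B0, d@B3, e@B3}
Applying B4's transfer function to that IN value gives OUT[B4] (row B4 above).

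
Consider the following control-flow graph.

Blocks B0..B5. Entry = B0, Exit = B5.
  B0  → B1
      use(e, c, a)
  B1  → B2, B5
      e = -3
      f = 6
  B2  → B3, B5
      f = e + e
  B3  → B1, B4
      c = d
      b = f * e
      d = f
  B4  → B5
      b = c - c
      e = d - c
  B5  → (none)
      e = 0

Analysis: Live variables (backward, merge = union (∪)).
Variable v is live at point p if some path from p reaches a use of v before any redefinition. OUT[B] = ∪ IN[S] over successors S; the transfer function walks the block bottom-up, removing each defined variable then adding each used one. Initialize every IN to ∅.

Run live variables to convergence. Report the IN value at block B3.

Answer: {d, e, f}

Trace:
Fixpoint table:
  B0:  IN={a, c, d, e}  OUT={d}
  B1:  IN={d}  OUT={d, e}
  B2:  IN={d, e}  OUT={d, e, f}
  B3:  IN={d, e, f}  OUT={c, d}
  B4:  IN={c, d}  OUT={}
  B5:  IN={}  OUT={}

Merge at B3: OUT[B3] = IN[B1] ⊔ IN[B4] = {c, d}
Applying B3's transfer function to that OUT value gives IN[B3] (row B3 above).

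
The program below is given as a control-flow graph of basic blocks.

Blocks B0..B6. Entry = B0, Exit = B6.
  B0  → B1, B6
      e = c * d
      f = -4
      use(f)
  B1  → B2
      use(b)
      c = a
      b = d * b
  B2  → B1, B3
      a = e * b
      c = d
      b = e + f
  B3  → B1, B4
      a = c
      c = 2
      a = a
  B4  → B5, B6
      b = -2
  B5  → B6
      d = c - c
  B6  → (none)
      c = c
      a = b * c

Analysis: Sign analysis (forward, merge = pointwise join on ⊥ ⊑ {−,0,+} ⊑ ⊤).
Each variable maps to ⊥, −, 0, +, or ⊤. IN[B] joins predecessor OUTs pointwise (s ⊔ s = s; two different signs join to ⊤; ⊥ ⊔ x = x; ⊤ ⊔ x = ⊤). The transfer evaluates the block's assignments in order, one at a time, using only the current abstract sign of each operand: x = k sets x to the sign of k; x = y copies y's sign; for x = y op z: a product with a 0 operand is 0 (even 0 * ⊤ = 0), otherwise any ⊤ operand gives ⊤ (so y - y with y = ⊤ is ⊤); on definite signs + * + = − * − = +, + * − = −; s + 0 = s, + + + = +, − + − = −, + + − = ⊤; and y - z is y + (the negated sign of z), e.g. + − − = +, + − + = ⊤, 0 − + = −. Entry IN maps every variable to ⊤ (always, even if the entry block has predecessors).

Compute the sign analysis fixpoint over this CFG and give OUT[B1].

Answer: {a: ⊤, b: ⊤, c: ⊤, d: ⊤, e: ⊤, f: -}

Working:
Per-block solution:
  B0:  IN=(all ⊤)  OUT={f:-; rest ⊤}
  B1:  IN={f:-; rest ⊤}  OUT={f:-; rest ⊤}
  B2:  IN={f:-; rest ⊤}  OUT={f:-; rest ⊤}
  B3:  IN={f:-; rest ⊤}  OUT={c:+, f:-; rest ⊤}
  B4:  IN={c:+, f:-; rest ⊤}  OUT={b:-, c:+, f:-; rest ⊤}
  B5:  IN={b:-, c:+, f:-; rest ⊤}  OUT={b:-, c:+, f:-; rest ⊤}
  B6:  IN={f:-; rest ⊤}  OUT={f:-; rest ⊤}

Merge at B1: IN[B1] = OUT[B0] ⊔ OUT[B2] ⊔ OUT[B3] = {a: ⊤, b: ⊤, c: ⊤, d: ⊤, e: ⊤, f: -}
Applying B1's transfer function to that IN value gives OUT[B1] (row B1 above).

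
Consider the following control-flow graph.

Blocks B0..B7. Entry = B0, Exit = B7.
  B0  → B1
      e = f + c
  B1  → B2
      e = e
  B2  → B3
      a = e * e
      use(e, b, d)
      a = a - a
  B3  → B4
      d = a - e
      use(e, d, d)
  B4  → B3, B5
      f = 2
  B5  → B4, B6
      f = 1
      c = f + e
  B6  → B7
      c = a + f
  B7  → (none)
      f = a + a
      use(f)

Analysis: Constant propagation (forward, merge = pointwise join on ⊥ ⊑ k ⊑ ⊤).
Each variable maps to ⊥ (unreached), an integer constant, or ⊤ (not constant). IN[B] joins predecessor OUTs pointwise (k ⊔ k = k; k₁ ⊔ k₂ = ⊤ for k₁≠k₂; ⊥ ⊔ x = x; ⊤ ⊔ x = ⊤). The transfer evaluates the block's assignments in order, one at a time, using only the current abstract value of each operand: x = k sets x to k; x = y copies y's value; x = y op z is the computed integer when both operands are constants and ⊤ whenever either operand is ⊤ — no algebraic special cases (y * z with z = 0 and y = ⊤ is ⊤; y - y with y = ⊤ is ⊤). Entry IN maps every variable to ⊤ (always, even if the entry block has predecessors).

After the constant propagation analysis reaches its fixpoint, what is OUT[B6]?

Per-block solution:
  B0:   IN=(all ⊤)   OUT=(all ⊤)
  B1:   IN=(all ⊤)   OUT=(all ⊤)
  B2:   IN=(all ⊤)   OUT=(all ⊤)
  B3:   IN=(all ⊤)   OUT=(all ⊤)
  B4:   IN=(all ⊤)   OUT={f:2; rest ⊤}
  B5:   IN={f:2; rest ⊤}   OUT={f:1; rest ⊤}
  B6:   IN={f:1; rest ⊤}   OUT={f:1; rest ⊤}
  B7:   IN={f:1; rest ⊤}   OUT=(all ⊤)

Merge at B6: IN[B6] = OUT[B5] = {a: ⊤, b: ⊤, c: ⊤, d: ⊤, e: ⊤, f: 1}
Applying B6's transfer function to that IN value gives OUT[B6] (row B6 above).

Answer: {a: ⊤, b: ⊤, c: ⊤, d: ⊤, e: ⊤, f: 1}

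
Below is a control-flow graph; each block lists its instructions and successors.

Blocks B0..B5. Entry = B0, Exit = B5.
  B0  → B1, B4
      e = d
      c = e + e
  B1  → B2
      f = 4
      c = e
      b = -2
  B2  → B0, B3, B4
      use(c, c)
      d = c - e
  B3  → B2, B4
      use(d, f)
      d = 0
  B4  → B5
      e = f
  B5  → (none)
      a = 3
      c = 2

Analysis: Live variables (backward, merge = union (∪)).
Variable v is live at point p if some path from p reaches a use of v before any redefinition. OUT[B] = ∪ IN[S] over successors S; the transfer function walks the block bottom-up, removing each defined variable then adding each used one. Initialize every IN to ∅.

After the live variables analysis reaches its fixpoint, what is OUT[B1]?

Answer: {c, e, f}

Derivation:
Converged values:
  B0:   IN={d, f}   OUT={e, f}
  B1:   IN={e}   OUT={c, e, f}
  B2:   IN={c, e, f}   OUT={c, d, e, f}
  B3:   IN={c, d, e, f}   OUT={c, e, f}
  B4:   IN={f}   OUT={}
  B5:   IN={}   OUT={}

Merge at B1: OUT[B1] = IN[B2] = {c, e, f}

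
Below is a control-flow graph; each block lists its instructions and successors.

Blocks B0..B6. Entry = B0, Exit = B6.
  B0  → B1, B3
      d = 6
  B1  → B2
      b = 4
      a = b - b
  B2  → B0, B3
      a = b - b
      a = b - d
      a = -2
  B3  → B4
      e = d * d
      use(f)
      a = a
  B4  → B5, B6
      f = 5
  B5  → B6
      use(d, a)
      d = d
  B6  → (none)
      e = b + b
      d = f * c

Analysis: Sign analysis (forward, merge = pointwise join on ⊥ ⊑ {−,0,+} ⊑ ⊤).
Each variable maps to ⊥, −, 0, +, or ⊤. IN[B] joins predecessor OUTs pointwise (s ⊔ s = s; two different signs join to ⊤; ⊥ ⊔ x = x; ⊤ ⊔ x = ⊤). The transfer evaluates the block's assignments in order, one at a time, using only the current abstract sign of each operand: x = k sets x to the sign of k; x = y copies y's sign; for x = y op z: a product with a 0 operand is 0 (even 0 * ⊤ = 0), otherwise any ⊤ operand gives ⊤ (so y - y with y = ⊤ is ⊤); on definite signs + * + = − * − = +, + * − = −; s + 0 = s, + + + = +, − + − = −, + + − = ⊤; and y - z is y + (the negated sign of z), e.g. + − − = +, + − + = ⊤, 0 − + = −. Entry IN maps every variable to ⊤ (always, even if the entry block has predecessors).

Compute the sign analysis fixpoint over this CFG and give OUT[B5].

Per-block solution:
  B0:   IN=(all ⊤)   OUT={d:+; rest ⊤}
  B1:   IN={d:+; rest ⊤}   OUT={b:+, d:+; rest ⊤}
  B2:   IN={b:+, d:+; rest ⊤}   OUT={a:-, b:+, d:+; rest ⊤}
  B3:   IN={d:+; rest ⊤}   OUT={d:+, e:+; rest ⊤}
  B4:   IN={d:+, e:+; rest ⊤}   OUT={d:+, e:+, f:+; rest ⊤}
  B5:   IN={d:+, e:+, f:+; rest ⊤}   OUT={d:+, e:+, f:+; rest ⊤}
  B6:   IN={d:+, e:+, f:+; rest ⊤}   OUT={f:+; rest ⊤}

Merge at B5: IN[B5] = OUT[B4] = {a: ⊤, b: ⊤, c: ⊤, d: +, e: +, f: +}
Applying B5's transfer function to that IN value gives OUT[B5] (row B5 above).

Answer: {a: ⊤, b: ⊤, c: ⊤, d: +, e: +, f: +}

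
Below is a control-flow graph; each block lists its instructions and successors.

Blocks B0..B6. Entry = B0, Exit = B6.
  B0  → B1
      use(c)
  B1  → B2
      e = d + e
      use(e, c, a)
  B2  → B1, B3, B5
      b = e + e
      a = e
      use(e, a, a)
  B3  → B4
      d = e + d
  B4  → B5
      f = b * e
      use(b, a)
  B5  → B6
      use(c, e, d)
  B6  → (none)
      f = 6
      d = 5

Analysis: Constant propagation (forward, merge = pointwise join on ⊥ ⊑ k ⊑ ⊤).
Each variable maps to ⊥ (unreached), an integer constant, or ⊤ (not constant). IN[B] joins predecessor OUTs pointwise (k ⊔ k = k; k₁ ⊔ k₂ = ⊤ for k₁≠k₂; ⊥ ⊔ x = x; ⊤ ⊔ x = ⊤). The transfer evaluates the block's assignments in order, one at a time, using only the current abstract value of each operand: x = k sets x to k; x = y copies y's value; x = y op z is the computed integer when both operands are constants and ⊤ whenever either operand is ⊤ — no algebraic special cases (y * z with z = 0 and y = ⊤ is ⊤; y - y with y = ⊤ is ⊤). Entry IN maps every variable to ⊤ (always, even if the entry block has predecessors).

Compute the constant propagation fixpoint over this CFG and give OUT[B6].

Answer: {a: ⊤, b: ⊤, c: ⊤, d: 5, e: ⊤, f: 6}

Working:
Fixpoint table:
  B0:   IN=(all ⊤)   OUT=(all ⊤)
  B1:   IN=(all ⊤)   OUT=(all ⊤)
  B2:   IN=(all ⊤)   OUT=(all ⊤)
  B3:   IN=(all ⊤)   OUT=(all ⊤)
  B4:   IN=(all ⊤)   OUT=(all ⊤)
  B5:   IN=(all ⊤)   OUT=(all ⊤)
  B6:   IN=(all ⊤)   OUT={d:5, f:6; rest ⊤}

Merge at B6: IN[B6] = OUT[B5] = {a: ⊤, b: ⊤, c: ⊤, d: ⊤, e: ⊤, f: ⊤}
Applying B6's transfer function to that IN value gives OUT[B6] (row B6 above).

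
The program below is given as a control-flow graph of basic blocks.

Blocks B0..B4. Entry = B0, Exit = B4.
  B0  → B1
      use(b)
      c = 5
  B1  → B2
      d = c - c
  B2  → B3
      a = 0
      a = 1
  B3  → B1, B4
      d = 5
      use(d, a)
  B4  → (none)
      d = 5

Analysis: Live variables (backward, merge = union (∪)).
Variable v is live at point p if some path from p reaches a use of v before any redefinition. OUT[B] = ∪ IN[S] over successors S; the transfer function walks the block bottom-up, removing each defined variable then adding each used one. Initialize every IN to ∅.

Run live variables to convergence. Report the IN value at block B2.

Fixpoint table:
  B0:  IN={b}  OUT={c}
  B1:  IN={c}  OUT={c}
  B2:  IN={c}  OUT={a, c}
  B3:  IN={a, c}  OUT={c}
  B4:  IN={}  OUT={}

Merge at B2: OUT[B2] = IN[B3] = {a, c}
Applying B2's transfer function to that OUT value gives IN[B2] (row B2 above).

Answer: {c}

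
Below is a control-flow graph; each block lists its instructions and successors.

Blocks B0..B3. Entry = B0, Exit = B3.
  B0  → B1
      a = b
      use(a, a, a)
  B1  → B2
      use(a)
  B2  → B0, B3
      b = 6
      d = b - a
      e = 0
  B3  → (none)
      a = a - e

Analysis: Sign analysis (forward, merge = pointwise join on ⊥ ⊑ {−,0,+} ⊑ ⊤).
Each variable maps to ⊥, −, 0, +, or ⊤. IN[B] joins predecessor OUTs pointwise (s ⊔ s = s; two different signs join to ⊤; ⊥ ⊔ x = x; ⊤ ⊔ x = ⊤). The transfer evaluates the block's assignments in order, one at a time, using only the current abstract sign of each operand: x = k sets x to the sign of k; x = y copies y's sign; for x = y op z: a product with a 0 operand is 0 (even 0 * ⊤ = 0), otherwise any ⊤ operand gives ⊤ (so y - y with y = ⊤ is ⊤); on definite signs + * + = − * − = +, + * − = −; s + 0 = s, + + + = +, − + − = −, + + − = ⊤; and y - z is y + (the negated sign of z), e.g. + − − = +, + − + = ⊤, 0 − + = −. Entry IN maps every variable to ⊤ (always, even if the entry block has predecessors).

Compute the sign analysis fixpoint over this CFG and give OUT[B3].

Per-block solution:
  B0: | IN=(all ⊤) | OUT=(all ⊤)
  B1: | IN=(all ⊤) | OUT=(all ⊤)
  B2: | IN=(all ⊤) | OUT={b:+, e:0; rest ⊤}
  B3: | IN={b:+, e:0; rest ⊤} | OUT={b:+, e:0; rest ⊤}

Merge at B3: IN[B3] = OUT[B2] = {a: ⊤, b: +, c: ⊤, d: ⊤, e: 0, f: ⊤}
Applying B3's transfer function to that IN value gives OUT[B3] (row B3 above).

Answer: {a: ⊤, b: +, c: ⊤, d: ⊤, e: 0, f: ⊤}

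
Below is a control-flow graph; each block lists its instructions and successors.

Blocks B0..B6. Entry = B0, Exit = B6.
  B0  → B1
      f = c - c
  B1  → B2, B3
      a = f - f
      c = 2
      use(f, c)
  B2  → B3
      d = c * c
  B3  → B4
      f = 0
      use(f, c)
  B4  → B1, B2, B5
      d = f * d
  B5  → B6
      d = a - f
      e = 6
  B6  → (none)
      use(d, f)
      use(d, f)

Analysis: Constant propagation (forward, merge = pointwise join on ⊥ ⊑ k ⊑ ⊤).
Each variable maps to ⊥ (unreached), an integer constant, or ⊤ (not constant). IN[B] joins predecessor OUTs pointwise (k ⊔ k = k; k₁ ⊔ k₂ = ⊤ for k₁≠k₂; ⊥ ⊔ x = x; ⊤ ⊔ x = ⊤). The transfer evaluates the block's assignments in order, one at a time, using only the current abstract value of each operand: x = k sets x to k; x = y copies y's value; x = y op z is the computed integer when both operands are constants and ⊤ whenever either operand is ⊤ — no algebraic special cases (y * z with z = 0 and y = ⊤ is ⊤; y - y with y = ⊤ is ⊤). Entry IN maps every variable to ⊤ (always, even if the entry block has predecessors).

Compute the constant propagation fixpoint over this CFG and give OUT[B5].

Per-block solution:
  B0:  IN=(all ⊤)  OUT=(all ⊤)
  B1:  IN=(all ⊤)  OUT={c:2; rest ⊤}
  B2:  IN={c:2; rest ⊤}  OUT={c:2, d:4; rest ⊤}
  B3:  IN={c:2; rest ⊤}  OUT={c:2, f:0; rest ⊤}
  B4:  IN={c:2, f:0; rest ⊤}  OUT={c:2, f:0; rest ⊤}
  B5:  IN={c:2, f:0; rest ⊤}  OUT={c:2, e:6, f:0; rest ⊤}
  B6:  IN={c:2, e:6, f:0; rest ⊤}  OUT={c:2, e:6, f:0; rest ⊤}

Merge at B5: IN[B5] = OUT[B4] = {a: ⊤, b: ⊤, c: 2, d: ⊤, e: ⊤, f: 0}
Applying B5's transfer function to that IN value gives OUT[B5] (row B5 above).

Answer: {a: ⊤, b: ⊤, c: 2, d: ⊤, e: 6, f: 0}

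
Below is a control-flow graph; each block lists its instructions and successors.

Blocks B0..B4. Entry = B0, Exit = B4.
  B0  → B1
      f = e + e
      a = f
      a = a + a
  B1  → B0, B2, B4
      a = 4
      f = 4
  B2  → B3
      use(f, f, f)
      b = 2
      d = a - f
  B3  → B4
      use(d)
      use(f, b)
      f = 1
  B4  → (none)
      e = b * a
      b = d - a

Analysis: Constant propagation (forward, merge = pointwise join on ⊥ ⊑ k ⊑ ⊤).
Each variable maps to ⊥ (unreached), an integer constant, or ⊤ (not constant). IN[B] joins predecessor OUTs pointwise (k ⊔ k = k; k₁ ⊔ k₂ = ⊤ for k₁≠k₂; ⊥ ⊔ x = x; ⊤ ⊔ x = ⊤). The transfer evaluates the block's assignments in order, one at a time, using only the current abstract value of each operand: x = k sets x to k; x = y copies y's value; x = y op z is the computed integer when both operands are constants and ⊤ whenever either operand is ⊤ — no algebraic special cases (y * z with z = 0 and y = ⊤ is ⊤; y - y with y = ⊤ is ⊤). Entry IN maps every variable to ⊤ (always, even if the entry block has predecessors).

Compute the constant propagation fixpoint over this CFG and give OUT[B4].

Fixpoint table:
  B0: | IN=(all ⊤) | OUT=(all ⊤)
  B1: | IN=(all ⊤) | OUT={a:4, f:4; rest ⊤}
  B2: | IN={a:4, f:4; rest ⊤} | OUT={a:4, b:2, d:0, f:4; rest ⊤}
  B3: | IN={a:4, b:2, d:0, f:4; rest ⊤} | OUT={a:4, b:2, d:0, f:1; rest ⊤}
  B4: | IN={a:4; rest ⊤} | OUT={a:4; rest ⊤}

Merge at B4: IN[B4] = OUT[B1] ⊔ OUT[B3] = {a: 4, b: ⊤, c: ⊤, d: ⊤, e: ⊤, f: ⊤}
Applying B4's transfer function to that IN value gives OUT[B4] (row B4 above).

Answer: {a: 4, b: ⊤, c: ⊤, d: ⊤, e: ⊤, f: ⊤}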